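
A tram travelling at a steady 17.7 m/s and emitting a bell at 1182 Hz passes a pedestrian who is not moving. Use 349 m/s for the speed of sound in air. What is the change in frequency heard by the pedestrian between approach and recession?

120 Hz

Approaching: f₁ = f · v/(v − v_s) = 1182 × 349/331.3 ≈ 1245 Hz.
Receding: f₂ = f · v/(v + v_s) = 1182 × 349/366.7 ≈ 1125 Hz.
Drop: f₁ − f₂ = 2f·v·v_s/(v² − v_s²) = 2 × 1182 × 349 × 17.7/(349² − 17.7²) ≈ 120 Hz.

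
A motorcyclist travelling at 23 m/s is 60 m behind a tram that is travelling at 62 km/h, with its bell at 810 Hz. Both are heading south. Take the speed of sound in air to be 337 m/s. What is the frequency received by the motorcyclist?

62 km/h = 17.22 m/s.
The motorcyclist is behind, so the tram is moving away from it while the motorcyclist is moving toward the tram.
Both move, so f' = f · (v + v_o)/(v + v_s).
f' = 810 × (337 + 23)/(337 + 17.22) = 810 × 360/354.22 ≈ 823 Hz.

823 Hz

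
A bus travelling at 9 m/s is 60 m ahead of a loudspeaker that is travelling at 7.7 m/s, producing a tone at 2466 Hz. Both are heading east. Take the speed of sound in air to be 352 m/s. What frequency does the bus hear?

2457 Hz

The bus is ahead, so the loudspeaker is moving toward it while the bus is moving away from the loudspeaker.
Both move, so f' = f · (v − v_o)/(v − v_s).
f' = 2466 × (352 − 9)/(352 − 7.7) = 2466 × 343/344.3 ≈ 2457 Hz.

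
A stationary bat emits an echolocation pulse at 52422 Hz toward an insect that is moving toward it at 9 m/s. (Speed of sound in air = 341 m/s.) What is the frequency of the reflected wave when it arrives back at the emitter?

55264 Hz

The insect first receives the wave as a moving observer: f₁ = f₀ · (v + u)/v = 52422 × (341 + 9)/341 ≈ 53806 Hz.
The reflection then acts as a moving source: f₂ = f₁ · v/(v − u) ≈ 55264 Hz.
Equivalently f₂ = f₀ · (v + u)/(v − u).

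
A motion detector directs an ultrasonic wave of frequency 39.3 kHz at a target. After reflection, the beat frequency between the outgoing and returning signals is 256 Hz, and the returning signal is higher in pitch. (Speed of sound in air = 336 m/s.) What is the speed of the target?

Double Doppler shift off a moving reflector: f₂ = f₀ · (v + u)/(v − u) (u > 0 toward emitter).
Returning signal is higher, so f₂ = f₀ + Δf = 39300 + 256 = 39556 Hz.
Rearranging, u = v · (f₂ − f₀)/(f₂ + f₀) = 336 × 256/78856 ≈ 1.09 m/s.
So the target is moving at 1.09 m/s toward the emitter.

1.09 m/s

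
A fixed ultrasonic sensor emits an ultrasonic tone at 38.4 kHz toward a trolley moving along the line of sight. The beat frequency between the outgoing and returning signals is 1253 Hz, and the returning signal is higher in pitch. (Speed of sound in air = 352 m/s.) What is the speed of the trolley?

Double Doppler shift off a moving reflector: f₂ = f₀ · (v + u)/(v − u) (u > 0 toward emitter).
Returning signal is higher, so f₂ = f₀ + Δf = 38400 + 1253 = 39653 Hz.
Rearranging, u = v · (f₂ − f₀)/(f₂ + f₀) = 352 × 1253/78053 ≈ 5.7 m/s.
So the trolley is moving at 5.7 m/s toward the emitter.

5.7 m/s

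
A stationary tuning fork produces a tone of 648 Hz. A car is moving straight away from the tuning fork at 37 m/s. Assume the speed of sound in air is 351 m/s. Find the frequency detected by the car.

Moving observer, stationary source: f' = f · (v − v_o)/v.
f' = 648 × (351 − 37)/351 = 648 × 314/351 ≈ 580 Hz.

580 Hz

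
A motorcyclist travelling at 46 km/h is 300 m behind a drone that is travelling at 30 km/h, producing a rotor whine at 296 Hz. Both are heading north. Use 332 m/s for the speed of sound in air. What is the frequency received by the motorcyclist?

30 km/h = 8.333 m/s; 46 km/h = 12.78 m/s.
The motorcyclist is behind, so the drone is moving away from it while the motorcyclist is moving toward the drone.
General Doppler shift: f' = f · (v + v_o)/(v + v_s).
f' = 296 × (332 + 12.78)/(332 + 8.333) = 296 × 344.78/340.33 ≈ 300 Hz.

300 Hz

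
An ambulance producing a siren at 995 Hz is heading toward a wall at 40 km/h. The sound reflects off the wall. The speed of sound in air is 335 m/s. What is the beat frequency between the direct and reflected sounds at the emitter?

68 Hz

40 km/h = 11.11 m/s.
The wall receives the sound from a moving source: f₁ = f₀ · v/(v − v_e) = 995 × 335/323.89 ≈ 1029.1 Hz.
On the return leg the ambulance is a moving observer: f₂ = f₁ · (v + v_e)/v = 1029.1 × 346.11/335 ≈ 1063.3 Hz.
Beat against the emitted tone: |f₂ − f₀| = 2v_e·f₀/(v − v_e) = 2 × 11.11 × 995/323.89 ≈ 68 Hz.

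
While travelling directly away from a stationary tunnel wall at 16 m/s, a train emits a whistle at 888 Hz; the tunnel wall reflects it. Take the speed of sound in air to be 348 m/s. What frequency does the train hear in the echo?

810 Hz

The tunnel wall receives the sound from a moving source: f₁ = f₀ · v/(v + v_e) = 888 × 348/364 ≈ 849 Hz.
On the return leg the train is a moving observer: f₂ = f₁ · (v − v_e)/v = 849 × 332/348 ≈ 810 Hz.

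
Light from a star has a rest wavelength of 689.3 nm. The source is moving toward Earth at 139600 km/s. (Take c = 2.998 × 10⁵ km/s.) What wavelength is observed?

β = v/c = 139600/299800 = 0.4656.
Relativistic Doppler for wavelength: λ' = λ₀ · √((1 − β)/(1 + β)).
λ' = 689.3 × √(0.5344/1.4656) = 689.3 × 0.60381 ≈ 416.2 nm.

416.2 nm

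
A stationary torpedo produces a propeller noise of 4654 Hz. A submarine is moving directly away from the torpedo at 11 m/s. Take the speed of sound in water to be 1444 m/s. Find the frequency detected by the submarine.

Only the observer moves, away from the source, so f' = f · (v − v_o)/v.
f' = 4654 × (1444 − 11)/1444 = 4654 × 1433/1444 ≈ 4619 Hz.

4619 Hz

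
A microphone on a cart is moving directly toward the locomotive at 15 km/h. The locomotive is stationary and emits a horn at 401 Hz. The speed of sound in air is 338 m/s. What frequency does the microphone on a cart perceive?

15 km/h = 4.167 m/s.
Moving observer, stationary source: f' = f · (v + v_o)/v.
f' = 401 × (338 + 4.167)/338 = 401 × 342.17/338 ≈ 406 Hz.

406 Hz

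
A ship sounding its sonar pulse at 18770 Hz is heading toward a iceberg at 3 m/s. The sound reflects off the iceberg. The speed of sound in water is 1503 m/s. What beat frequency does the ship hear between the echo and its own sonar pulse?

75 Hz

The iceberg receives the sound from a moving source: f₁ = f₀ · v/(v − v_e) = 18770 × 1503/1500 ≈ 18807.5 Hz.
On the return leg the ship is a moving observer: f₂ = f₁ · (v + v_e)/v = 18807.5 × 1506/1503 ≈ 18845.1 Hz.
Equivalently f₂ = f₀ · (v + v_e)/(v − v_e).
Beat against the emitted tone: |f₂ − f₀| = 2v_e·f₀/(v − v_e) = 2 × 3 × 18770/1500 ≈ 75 Hz.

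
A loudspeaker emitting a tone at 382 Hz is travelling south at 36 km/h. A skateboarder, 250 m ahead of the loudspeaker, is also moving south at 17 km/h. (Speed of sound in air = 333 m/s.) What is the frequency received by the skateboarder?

36 km/h = 10 m/s; 17 km/h = 4.722 m/s.
The skateboarder is ahead, so the loudspeaker is moving toward it while the skateboarder is moving away from the loudspeaker.
General Doppler shift: f' = f · (v − v_o)/(v − v_s).
f' = 382 × (333 − 4.722)/(333 − 10) = 382 × 328.28/323 ≈ 388 Hz.

388 Hz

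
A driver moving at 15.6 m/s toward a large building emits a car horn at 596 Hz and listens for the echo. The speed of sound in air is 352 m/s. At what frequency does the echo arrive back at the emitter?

The large building receives the sound from a moving source: f₁ = f₀ · v/(v − v_e) = 596 × 352/336.4 ≈ 624 Hz.
On the return leg the driver is a moving observer: f₂ = f₁ · (v + v_e)/v = 624 × 367.6/352 ≈ 651 Hz.
Equivalently f₂ = f₀ · (v + v_e)/(v − v_e).

651 Hz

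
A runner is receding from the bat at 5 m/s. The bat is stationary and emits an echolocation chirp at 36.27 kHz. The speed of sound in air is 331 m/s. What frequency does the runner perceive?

Moving observer, stationary source: f' = f · (v − v_o)/v.
f' = 36.27 × (331 − 5)/331 = 36.27 × 326/331 ≈ 35.7 kHz.

35.7 kHz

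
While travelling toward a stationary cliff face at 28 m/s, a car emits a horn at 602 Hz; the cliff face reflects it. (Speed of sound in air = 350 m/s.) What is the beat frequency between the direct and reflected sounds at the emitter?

The cliff face receives the sound from a moving source: f₁ = f₀ · v/(v − v_e) = 602 × 350/322 ≈ 654.3 Hz.
On the return leg the car is a moving observer: f₂ = f₁ · (v + v_e)/v = 654.3 × 378/350 ≈ 706.7 Hz.
Equivalently f₂ = f₀ · (v + v_e)/(v − v_e).
Beat against the emitted tone: |f₂ − f₀| = 2v_e·f₀/(v − v_e) = 2 × 28 × 602/322 ≈ 105 Hz.

105 Hz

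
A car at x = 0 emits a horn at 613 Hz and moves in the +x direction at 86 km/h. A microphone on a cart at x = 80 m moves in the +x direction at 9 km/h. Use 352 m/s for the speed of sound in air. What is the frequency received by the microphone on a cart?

653 Hz

86 km/h = 23.89 m/s; 9 km/h = 2.5 m/s.
The observer lies on the +x side, so the source is heading toward the observer and the observer is heading away from the source.
General Doppler shift: f' = f · (v − v_o)/(v − v_s).
f' = 613 × (352 − 2.5)/(352 − 23.89) = 613 × 349.5/328.11 ≈ 653 Hz.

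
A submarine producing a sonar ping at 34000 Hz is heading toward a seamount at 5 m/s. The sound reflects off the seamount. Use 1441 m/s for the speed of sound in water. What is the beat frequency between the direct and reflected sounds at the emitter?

The seamount receives the sound from a moving source: f₁ = f₀ · v/(v − v_e) = 34000 × 1441/1436 ≈ 34118 Hz.
On the return leg the submarine is a moving observer: f₂ = f₁ · (v + v_e)/v = 34118 × 1446/1441 ≈ 34237 Hz.
Equivalently f₂ = f₀ · (v + v_e)/(v − v_e).
Beat against the emitted tone: |f₂ − f₀| = 2v_e·f₀/(v − v_e) = 2 × 5 × 34000/1436 ≈ 237 Hz.

237 Hz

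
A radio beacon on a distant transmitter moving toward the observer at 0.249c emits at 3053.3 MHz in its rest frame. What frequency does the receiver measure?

Relativistic Doppler for frequency: f' = f₀ · √((1 + β)/(1 − β)).
f' = 3053.3 × √(1.2490/0.7510) = 3053.3 × 1.28962 ≈ 3937.6 MHz.

3937.6 MHz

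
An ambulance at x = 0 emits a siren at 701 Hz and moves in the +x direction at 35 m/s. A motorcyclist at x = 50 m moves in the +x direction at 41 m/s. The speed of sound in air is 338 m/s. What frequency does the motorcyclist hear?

687 Hz

The observer lies on the +x side, so the source is heading toward the observer and the observer is heading away from the source.
General Doppler shift: f' = f · (v − v_o)/(v − v_s).
f' = 701 × (338 − 41)/(338 − 35) = 701 × 297/303 ≈ 687 Hz.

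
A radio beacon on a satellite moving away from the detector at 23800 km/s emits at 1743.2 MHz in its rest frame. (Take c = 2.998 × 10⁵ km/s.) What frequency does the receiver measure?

1609.9 MHz

β = v/c = 23800/299800 = 0.0794.
Relativistic Doppler for frequency: f' = f₀ · √((1 − β)/(1 + β)).
f' = 1743.2 × √(0.9206/1.0794) = 1743.2 × 0.92353 ≈ 1609.9 MHz.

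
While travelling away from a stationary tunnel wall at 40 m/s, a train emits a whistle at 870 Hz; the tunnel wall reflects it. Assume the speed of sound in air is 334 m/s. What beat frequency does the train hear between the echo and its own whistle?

186 Hz

The tunnel wall receives the sound from a moving source: f₁ = f₀ · v/(v + v_e) = 870 × 334/374 ≈ 777.0 Hz.
On the return leg the train is a moving observer: f₂ = f₁ · (v − v_e)/v = 777.0 × 294/334 ≈ 683.9 Hz.
Beat against the emitted tone: |f₂ − f₀| = 2v_e·f₀/(v + v_e) = 2 × 40 × 870/374 ≈ 186 Hz.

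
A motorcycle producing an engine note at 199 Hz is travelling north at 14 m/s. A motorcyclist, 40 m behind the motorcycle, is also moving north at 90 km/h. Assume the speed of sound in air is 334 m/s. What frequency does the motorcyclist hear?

90 km/h = 25 m/s.
The motorcyclist is behind, so the motorcycle is moving away from it while the motorcyclist is moving toward the motorcycle.
With source receding and observer approaching, f' = f · (v + v_o)/(v + v_s).
f' = 199 × (334 + 25)/(334 + 14) = 199 × 359/348 ≈ 205 Hz.

205 Hz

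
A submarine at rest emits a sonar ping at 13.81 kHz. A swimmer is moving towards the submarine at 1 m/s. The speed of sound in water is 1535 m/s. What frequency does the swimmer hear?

13.82 kHz

Only the observer moves, toward the source, so f' = f · (v + v_o)/v.
f' = 13.81 × (1535 + 1)/1535 = 13.81 × 1536/1535 ≈ 13.82 kHz.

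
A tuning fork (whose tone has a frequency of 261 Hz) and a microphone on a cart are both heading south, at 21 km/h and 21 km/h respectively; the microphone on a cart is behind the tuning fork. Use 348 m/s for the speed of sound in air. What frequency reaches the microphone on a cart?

21 km/h = 5.833 m/s; 21 km/h = 5.833 m/s.
The microphone on a cart is behind, so the tuning fork is moving away from it while the microphone on a cart is moving toward the tuning fork.
Both move, so f' = f · (v + v_o)/(v + v_s).
f' = 261 × (348 + 5.833)/(348 + 5.833) = 261 × 353.83/353.83 ≈ 261 Hz.

261 Hz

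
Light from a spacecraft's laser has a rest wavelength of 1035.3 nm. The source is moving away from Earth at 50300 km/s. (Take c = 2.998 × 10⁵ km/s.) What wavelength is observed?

β = v/c = 50300/299800 = 0.1678.
Relativistic Doppler for wavelength: λ' = λ₀ · √((1 + β)/(1 − β)).
λ' = 1035.3 × √(1.1678/0.8322) = 1035.3 × 1.18457 ≈ 1226.4 nm.

1226.4 nm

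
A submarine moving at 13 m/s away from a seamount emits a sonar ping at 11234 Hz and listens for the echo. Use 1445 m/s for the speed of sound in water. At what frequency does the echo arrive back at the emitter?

The seamount receives the sound from a moving source: f₁ = f₀ · v/(v + v_e) = 11234 × 1445/1458 ≈ 11134 Hz.
On the return leg the submarine is a moving observer: f₂ = f₁ · (v − v_e)/v = 11134 × 1432/1445 ≈ 11034 Hz.

11034 Hz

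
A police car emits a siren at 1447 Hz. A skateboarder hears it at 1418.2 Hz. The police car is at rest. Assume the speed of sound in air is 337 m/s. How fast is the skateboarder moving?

6.7 m/s

f' < f, so the skateboarder is receding.
f' = f · (v − v_o)/v ⇒ v_o = v · |f'/f − 1|.
v_o = 337 × |1418.2/1447 − 1| = 337 × 0.0199 ≈ 6.7 m/s.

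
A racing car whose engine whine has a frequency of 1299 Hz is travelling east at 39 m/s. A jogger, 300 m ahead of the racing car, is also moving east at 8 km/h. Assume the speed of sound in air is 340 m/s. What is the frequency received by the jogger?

8 km/h = 2.222 m/s.
The jogger is ahead, so the racing car is moving toward it while the jogger is moving away from the racing car.
With source approaching and observer receding, f' = f · (v − v_o)/(v − v_s).
f' = 1299 × (340 − 2.222)/(340 − 39) = 1299 × 337.78/301 ≈ 1458 Hz.

1458 Hz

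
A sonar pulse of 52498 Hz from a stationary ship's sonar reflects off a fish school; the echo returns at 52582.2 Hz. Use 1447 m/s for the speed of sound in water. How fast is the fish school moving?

Double Doppler shift off a moving reflector: f₂ = f₀ · (v + u)/(v − u) (u > 0 toward emitter).
Rearranging, u = v · (f₂ − f₀)/(f₂ + f₀) = 1447 × 84.2/105080.2 ≈ 1.16 m/s.
So the fish school is moving at 1.16 m/s toward the emitter.

1.16 m/s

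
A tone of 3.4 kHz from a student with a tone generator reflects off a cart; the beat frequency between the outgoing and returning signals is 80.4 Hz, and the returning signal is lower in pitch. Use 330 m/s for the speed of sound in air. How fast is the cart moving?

3.9 m/s

Double Doppler shift off a moving reflector: f₂ = f₀ · (v + u)/(v − u) (u > 0 toward emitter).
Returning signal is lower, so f₂ = f₀ − Δf = 3400 − 80.4 = 3319.6 Hz.
Rearranging, u = v · (f₂ − f₀)/(f₂ + f₀) = 330 × -80.4/6719.6 ≈ -3.9 m/s.
So the cart is moving at 3.9 m/s away from the emitter.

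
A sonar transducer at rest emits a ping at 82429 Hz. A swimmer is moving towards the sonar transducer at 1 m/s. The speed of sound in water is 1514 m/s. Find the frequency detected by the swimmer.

Moving observer, stationary source: f' = f · (v + v_o)/v.
f' = 82429 × (1514 + 1)/1514 = 82429 × 1515/1514 ≈ 82483 Hz.

82483 Hz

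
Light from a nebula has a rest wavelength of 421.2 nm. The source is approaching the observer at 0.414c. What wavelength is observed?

Relativistic Doppler for wavelength: λ' = λ₀ · √((1 − β)/(1 + β)).
λ' = 421.2 × √(0.5860/1.4140) = 421.2 × 0.64376 ≈ 271.2 nm.

271.2 nm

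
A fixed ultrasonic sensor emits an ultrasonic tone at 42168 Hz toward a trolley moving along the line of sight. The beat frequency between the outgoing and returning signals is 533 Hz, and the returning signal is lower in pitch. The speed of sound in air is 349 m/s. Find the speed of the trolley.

2.22 m/s

Double Doppler shift off a moving reflector: f₂ = f₀ · (v + u)/(v − u) (u > 0 toward emitter).
Returning signal is lower, so f₂ = f₀ − Δf = 42168 − 533 = 41635 Hz.
Rearranging, u = v · (f₂ − f₀)/(f₂ + f₀) = 349 × -533/83803 ≈ -2.22 m/s.
So the trolley is moving at 2.22 m/s away from the emitter.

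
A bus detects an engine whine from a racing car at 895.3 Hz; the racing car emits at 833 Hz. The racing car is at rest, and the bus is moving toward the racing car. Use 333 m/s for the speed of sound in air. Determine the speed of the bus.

24.9 m/s

f' = f · (v + v_o)/v ⇒ v_o = v · |f'/f − 1|.
v_o = 333 × |895.3/833 − 1| = 333 × 0.07479 ≈ 24.9 m/s.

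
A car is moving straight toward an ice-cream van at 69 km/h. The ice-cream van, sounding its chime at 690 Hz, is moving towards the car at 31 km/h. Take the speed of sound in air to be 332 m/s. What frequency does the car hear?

749 Hz

31 km/h = 8.611 m/s; 69 km/h = 19.17 m/s.
General Doppler shift: f' = f · (v + v_o)/(v − v_s).
f' = 690 × (332 + 19.17)/(332 − 8.611) = 690 × 351.17/323.39 ≈ 749 Hz.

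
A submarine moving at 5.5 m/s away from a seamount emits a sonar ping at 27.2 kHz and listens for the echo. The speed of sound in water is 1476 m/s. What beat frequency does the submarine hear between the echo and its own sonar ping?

The seamount receives the sound from a moving source: f₁ = f₀ · v/(v + v_e) = 27.2 × 1476/1481.5 ≈ 27.099 kHz.
On the return leg the submarine is a moving observer: f₂ = f₁ · (v − v_e)/v = 27.099 × 1470.5/1476 ≈ 26.998 kHz.
Beat against the emitted tone (with f₀ = 27200 Hz): |f₂ − f₀| = 2v_e·f₀/(v + v_e) = 2 × 5.5 × 27200/1481.5 ≈ 202 Hz.

202 Hz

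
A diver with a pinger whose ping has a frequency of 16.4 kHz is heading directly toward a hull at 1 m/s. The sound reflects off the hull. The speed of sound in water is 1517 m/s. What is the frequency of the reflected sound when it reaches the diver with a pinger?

The hull receives the sound from a moving source: f₁ = f₀ · v/(v − v_e) = 16.4 × 1517/1516 ≈ 16.41 kHz.
On the return leg the diver with a pinger is a moving observer: f₂ = f₁ · (v + v_e)/v = 16.41 × 1518/1517 ≈ 16.42 kHz.

16.42 kHz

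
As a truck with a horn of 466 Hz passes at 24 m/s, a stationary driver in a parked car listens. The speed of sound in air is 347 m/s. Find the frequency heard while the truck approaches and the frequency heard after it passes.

Approaching: f₁ = f · v/(v − v_s) = 466 × 347/323 ≈ 501 Hz.
Receding: f₂ = f · v/(v + v_s) = 466 × 347/371 ≈ 436 Hz.

501 Hz approaching; 436 Hz receding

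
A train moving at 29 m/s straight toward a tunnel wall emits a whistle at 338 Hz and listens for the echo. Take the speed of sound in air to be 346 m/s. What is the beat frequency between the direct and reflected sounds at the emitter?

62 Hz

The tunnel wall receives the sound from a moving source: f₁ = f₀ · v/(v − v_e) = 338 × 346/317 ≈ 368.9 Hz.
On the return leg the train is a moving observer: f₂ = f₁ · (v + v_e)/v = 368.9 × 375/346 ≈ 399.8 Hz.
Beat against the emitted tone: |f₂ − f₀| = 2v_e·f₀/(v − v_e) = 2 × 29 × 338/317 ≈ 62 Hz.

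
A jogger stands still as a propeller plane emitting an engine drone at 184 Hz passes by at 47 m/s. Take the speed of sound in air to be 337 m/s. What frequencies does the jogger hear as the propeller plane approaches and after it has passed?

Approaching: f₁ = f · v/(v − v_s) = 184 × 337/290 ≈ 214 Hz.
Receding: f₂ = f · v/(v + v_s) = 184 × 337/384 ≈ 161 Hz.

214 Hz approaching; 161 Hz receding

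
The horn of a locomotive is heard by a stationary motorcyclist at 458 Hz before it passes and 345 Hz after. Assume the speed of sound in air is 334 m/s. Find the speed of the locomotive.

47 m/s

f₁/f₂ = (v + v_s)/(v − v_s), so v_s = v · (f₁ − f₂)/(f₁ + f₂).
v_s = 334 × (458 − 345)/(458 + 345) = 334 × 113/803 ≈ 47 m/s.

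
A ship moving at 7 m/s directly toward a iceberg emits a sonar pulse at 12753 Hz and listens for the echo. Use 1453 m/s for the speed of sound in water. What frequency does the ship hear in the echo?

12876 Hz

The iceberg receives the sound from a moving source: f₁ = f₀ · v/(v − v_e) = 12753 × 1453/1446 ≈ 12815 Hz.
On the return leg the ship is a moving observer: f₂ = f₁ · (v + v_e)/v = 12815 × 1460/1453 ≈ 12876 Hz.
Equivalently f₂ = f₀ · (v + v_e)/(v − v_e).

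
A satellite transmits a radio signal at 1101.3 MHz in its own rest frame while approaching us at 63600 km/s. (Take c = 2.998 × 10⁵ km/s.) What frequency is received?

β = v/c = 63600/299800 = 0.2121.
Relativistic Doppler for frequency: f' = f₀ · √((1 + β)/(1 − β)).
f' = 1101.3 × √(1.2121/0.7879) = 1101.3 × 1.24037 ≈ 1366.0 MHz.

1366.0 MHz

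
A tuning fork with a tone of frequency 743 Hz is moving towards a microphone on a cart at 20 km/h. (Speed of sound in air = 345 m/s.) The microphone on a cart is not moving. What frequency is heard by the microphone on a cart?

20 km/h = 5.556 m/s.
With the source moving toward a stationary observer, f' = f · v/(v − v_s).
f' = 743 × 345/(345 − 5.556) = 743 × 345/339.4 ≈ 755 Hz.

755 Hz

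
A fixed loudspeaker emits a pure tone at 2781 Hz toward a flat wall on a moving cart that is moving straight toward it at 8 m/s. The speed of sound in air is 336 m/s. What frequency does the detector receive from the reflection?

2917 Hz

The flat wall on a moving cart first receives the wave as a moving observer: f₁ = f₀ · (v + u)/v = 2781 × (336 + 8)/336 ≈ 2847 Hz.
On reflection it acts as a source moving toward the stationary detector: f₂ = f₁ · v/(v − u) = 2847 × 336/328 ≈ 2917 Hz.
Equivalently f₂ = f₀ · (v + u)/(v − u).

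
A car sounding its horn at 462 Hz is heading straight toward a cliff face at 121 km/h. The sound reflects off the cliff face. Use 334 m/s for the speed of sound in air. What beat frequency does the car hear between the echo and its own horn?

103 Hz

121 km/h = 33.61 m/s.
The cliff face receives the sound from a moving source: f₁ = f₀ · v/(v − v_e) = 462 × 334/300.39 ≈ 513.7 Hz.
On the return leg the car is a moving observer: f₂ = f₁ · (v + v_e)/v = 513.7 × 367.61/334 ≈ 565.4 Hz.
Beat against the emitted tone: |f₂ − f₀| = 2v_e·f₀/(v − v_e) = 2 × 33.61 × 462/300.39 ≈ 103 Hz.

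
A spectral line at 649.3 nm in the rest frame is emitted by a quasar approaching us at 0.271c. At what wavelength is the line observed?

491.7 nm

Relativistic Doppler for wavelength: λ' = λ₀ · √((1 − β)/(1 + β)).
λ' = 649.3 × √(0.7290/1.2710) = 649.3 × 0.75734 ≈ 491.7 nm.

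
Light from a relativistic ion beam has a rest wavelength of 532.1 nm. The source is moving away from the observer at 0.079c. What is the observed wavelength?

Relativistic Doppler for wavelength: λ' = λ₀ · √((1 + β)/(1 − β)).
λ' = 532.1 × √(1.0790/0.9210) = 532.1 × 1.08238 ≈ 575.9 nm.

575.9 nm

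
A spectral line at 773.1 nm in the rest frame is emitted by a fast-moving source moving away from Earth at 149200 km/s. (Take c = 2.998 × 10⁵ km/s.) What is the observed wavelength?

β = v/c = 149200/299800 = 0.4977.
Relativistic Doppler for wavelength: λ' = λ₀ · √((1 + β)/(1 − β)).
λ' = 773.1 × √(1.4977/0.5023) = 773.1 × 1.72668 ≈ 1334.9 nm.

1334.9 nm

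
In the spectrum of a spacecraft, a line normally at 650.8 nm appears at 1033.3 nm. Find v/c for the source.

λ'/λ₀ = 1.5877 > 1 (redshift), so the source is receding.
λ'/λ₀ = √((1 + β)/(1 − β)) for a receding source ⇒ β = (r² − 1)/(r² + 1) with r = λ'/λ₀.
β = (2.5209 − 1)/(2.5209 + 1) ≈ 0.432.

0.432c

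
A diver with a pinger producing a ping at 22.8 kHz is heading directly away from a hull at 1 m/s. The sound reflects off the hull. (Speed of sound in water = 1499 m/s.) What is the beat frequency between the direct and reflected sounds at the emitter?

30.4 Hz

The hull receives the sound from a moving source: f₁ = f₀ · v/(v + v_e) = 22.8 × 1499/1500 ≈ 22.7848 kHz.
On the return leg the diver with a pinger is a moving observer: f₂ = f₁ · (v − v_e)/v = 22.7848 × 1498/1499 ≈ 22.7696 kHz.
Beat against the emitted tone (with f₀ = 22800 Hz): |f₂ − f₀| = 2v_e·f₀/(v + v_e) = 2 × 1 × 22800/1500 ≈ 30.4 Hz.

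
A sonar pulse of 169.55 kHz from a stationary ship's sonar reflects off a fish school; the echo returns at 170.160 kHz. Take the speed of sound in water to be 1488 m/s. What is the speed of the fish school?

Double Doppler shift off a moving reflector: f₂ = f₀ · (v + u)/(v − u) (u > 0 toward emitter).
Rearranging, u = v · (f₂ − f₀)/(f₂ + f₀) = 1488 × 0.610/339.710 ≈ 2.67 m/s.
So the fish school is moving at 2.67 m/s toward the emitter.

2.67 m/s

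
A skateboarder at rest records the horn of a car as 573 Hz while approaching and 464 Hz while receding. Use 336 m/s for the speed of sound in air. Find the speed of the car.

f₁/f₂ = (v + v_s)/(v − v_s), so v_s = v · (f₁ − f₂)/(f₁ + f₂).
v_s = 336 × (573 − 464)/(573 + 464) = 336 × 109/1037 ≈ 35 m/s.

35 m/s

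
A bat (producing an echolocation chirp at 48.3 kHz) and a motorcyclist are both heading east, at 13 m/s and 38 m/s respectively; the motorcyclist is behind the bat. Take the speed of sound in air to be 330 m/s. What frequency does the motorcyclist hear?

51.8 kHz

The motorcyclist is behind, so the bat is moving away from it while the motorcyclist is moving toward the bat.
Both move, so f' = f · (v + v_o)/(v + v_s).
f' = 48.3 × (330 + 38)/(330 + 13) = 48.3 × 368/343 ≈ 51.8 kHz.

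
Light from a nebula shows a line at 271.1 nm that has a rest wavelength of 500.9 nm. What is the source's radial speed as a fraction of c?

λ'/λ₀ = 0.5412 < 1 (blueshift), so the source is approaching.
λ'/λ₀ = √((1 − β)/(1 + β)) for an approaching source ⇒ β = (1 − r²)/(1 + r²) with r = λ'/λ₀.
β = (1 − 0.2929)/(1 + 0.2929) ≈ 0.547.

0.547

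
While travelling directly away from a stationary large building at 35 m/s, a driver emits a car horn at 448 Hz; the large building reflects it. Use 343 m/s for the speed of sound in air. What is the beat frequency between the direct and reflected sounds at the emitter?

83 Hz

The large building receives the sound from a moving source: f₁ = f₀ · v/(v + v_e) = 448 × 343/378 ≈ 406.5 Hz.
On the return leg the driver is a moving observer: f₂ = f₁ · (v − v_e)/v = 406.5 × 308/343 ≈ 365.0 Hz.
Equivalently f₂ = f₀ · (v − v_e)/(v + v_e).
Beat against the emitted tone: |f₂ − f₀| = 2v_e·f₀/(v + v_e) = 2 × 35 × 448/378 ≈ 83 Hz.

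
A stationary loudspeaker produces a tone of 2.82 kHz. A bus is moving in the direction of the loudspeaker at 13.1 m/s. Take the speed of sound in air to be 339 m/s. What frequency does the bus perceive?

Moving observer, stationary source: f' = f · (v + v_o)/v.
f' = 2.82 × (339 + 13.1)/339 = 2.82 × 352.1/339 ≈ 2.93 kHz.

2.93 kHz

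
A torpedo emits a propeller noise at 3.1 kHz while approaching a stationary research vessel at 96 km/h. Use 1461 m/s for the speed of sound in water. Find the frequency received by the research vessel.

3.16 kHz

96 km/h = 26.67 m/s.
Moving source, stationary observer: f' = f · v/(v − v_s) since the source is approaching.
f' = 3.1 × 1461/(1461 − 26.67) = 3.1 × 1461/1434 ≈ 3.16 kHz.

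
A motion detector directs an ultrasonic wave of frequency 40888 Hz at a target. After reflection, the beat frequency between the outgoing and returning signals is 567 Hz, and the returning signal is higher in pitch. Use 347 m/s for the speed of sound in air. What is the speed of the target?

2.39 m/s

Double Doppler shift off a moving reflector: f₂ = f₀ · (v + u)/(v − u) (u > 0 toward emitter).
Returning signal is higher, so f₂ = f₀ + Δf = 40888 + 567 = 41455 Hz.
Rearranging, u = v · (f₂ − f₀)/(f₂ + f₀) = 347 × 567/82343 ≈ 2.39 m/s.
So the target is moving at 2.39 m/s toward the emitter.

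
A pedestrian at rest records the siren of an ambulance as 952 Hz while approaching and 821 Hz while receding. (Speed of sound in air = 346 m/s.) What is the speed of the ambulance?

f₁/f₂ = (v + v_s)/(v − v_s), so v_s = v · (f₁ − f₂)/(f₁ + f₂).
v_s = 346 × (952 − 821)/(952 + 821) = 346 × 131/1773 ≈ 26 m/s.

26 m/s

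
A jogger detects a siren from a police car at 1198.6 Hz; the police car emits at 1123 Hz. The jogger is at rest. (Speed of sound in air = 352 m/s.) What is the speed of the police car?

f' > f, so the police car is approaching.
f' = f · v/(v − v_s) ⇒ v_s = v · |1 − f/f'|.
v_s = 352 × |1 − 1123/1198.6| = 352 × 0.06307 ≈ 22.2 m/s.

22.2 m/s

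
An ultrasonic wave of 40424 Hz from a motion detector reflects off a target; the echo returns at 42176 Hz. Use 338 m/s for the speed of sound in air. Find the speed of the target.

Double Doppler shift off a moving reflector: f₂ = f₀ · (v + u)/(v − u) (u > 0 toward emitter).
Rearranging, u = v · (f₂ − f₀)/(f₂ + f₀) = 338 × 1752/82600 ≈ 7.2 m/s.
So the target is moving at 7.2 m/s toward the emitter.

7.2 m/s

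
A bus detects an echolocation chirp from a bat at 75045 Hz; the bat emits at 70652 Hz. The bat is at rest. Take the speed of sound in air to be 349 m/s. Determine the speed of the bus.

f' > f, so the bus is approaching.
f' = f · (v + v_o)/v ⇒ v_o = v · |f'/f − 1|.
v_o = 349 × |75045/70652 − 1| = 349 × 0.06218 ≈ 21.7 m/s.

21.7 m/s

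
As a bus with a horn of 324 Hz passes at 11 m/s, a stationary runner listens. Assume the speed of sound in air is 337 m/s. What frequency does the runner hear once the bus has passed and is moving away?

314 Hz

Receding: f₂ = f · v/(v + v_s) = 324 × 337/348 ≈ 314 Hz.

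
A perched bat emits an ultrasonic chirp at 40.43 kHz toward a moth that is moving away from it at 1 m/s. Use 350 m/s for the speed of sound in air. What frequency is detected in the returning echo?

40.2 kHz

The moth first receives the wave as a moving observer: f₁ = f₀ · (v − u)/v = 40.43 × (350 − 1)/350 ≈ 40.3 kHz.
On reflection it acts as a source moving away from the stationary detector: f₂ = f₁ · v/(v + u) = 40.3 × 350/351 ≈ 40.2 kHz.
Equivalently f₂ = f₀ · (v − u)/(v + u).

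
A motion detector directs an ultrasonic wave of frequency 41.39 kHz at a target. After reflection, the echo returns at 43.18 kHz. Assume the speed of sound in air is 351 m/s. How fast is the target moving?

Double Doppler shift off a moving reflector: f₂ = f₀ · (v + u)/(v − u) (u > 0 toward emitter).
Rearranging, u = v · (f₂ − f₀)/(f₂ + f₀) = 351 × 1.79/84.57 ≈ 7.4 m/s.
So the target is moving at 7.4 m/s toward the emitter.

7.4 m/s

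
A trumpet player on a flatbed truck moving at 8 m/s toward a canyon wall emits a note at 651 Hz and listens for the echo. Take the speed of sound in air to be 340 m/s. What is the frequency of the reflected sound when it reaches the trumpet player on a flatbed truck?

682 Hz

The canyon wall receives the sound from a moving source: f₁ = f₀ · v/(v − v_e) = 651 × 340/332 ≈ 667 Hz.
On the return leg the trumpet player on a flatbed truck is a moving observer: f₂ = f₁ · (v + v_e)/v = 667 × 348/340 ≈ 682 Hz.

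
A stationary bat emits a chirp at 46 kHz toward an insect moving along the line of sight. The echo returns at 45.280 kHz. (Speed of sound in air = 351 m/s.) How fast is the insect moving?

2.77 m/s

Double Doppler shift off a moving reflector: f₂ = f₀ · (v + u)/(v − u) (u > 0 toward emitter).
Rearranging, u = v · (f₂ − f₀)/(f₂ + f₀) = 351 × -0.720/91.280 ≈ -2.77 m/s.
So the insect is moving at 2.77 m/s away from the emitter.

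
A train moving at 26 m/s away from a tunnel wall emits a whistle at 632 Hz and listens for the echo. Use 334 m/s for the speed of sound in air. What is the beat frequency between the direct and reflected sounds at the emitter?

91 Hz

The tunnel wall receives the sound from a moving source: f₁ = f₀ · v/(v + v_e) = 632 × 334/360 ≈ 586.4 Hz.
On the return leg the train is a moving observer: f₂ = f₁ · (v − v_e)/v = 586.4 × 308/334 ≈ 540.7 Hz.
Equivalently f₂ = f₀ · (v − v_e)/(v + v_e).
Beat against the emitted tone: |f₂ − f₀| = 2v_e·f₀/(v + v_e) = 2 × 26 × 632/360 ≈ 91 Hz.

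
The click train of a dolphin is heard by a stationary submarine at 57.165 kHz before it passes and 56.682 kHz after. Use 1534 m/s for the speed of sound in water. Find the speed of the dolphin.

f₁/f₂ = (v + v_s)/(v − v_s), so v_s = v · (f₁ − f₂)/(f₁ + f₂).
v_s = 1534 × (57.165 − 56.682)/(57.165 + 56.682) = 1534 × 0.483/113.847 ≈ 6.5 m/s.

6.5 m/s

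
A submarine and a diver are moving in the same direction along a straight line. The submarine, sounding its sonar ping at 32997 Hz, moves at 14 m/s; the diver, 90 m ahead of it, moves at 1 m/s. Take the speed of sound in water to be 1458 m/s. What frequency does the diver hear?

33294 Hz

The diver is ahead, so the submarine is moving toward it while the diver is moving away from the submarine.
General Doppler shift: f' = f · (v − v_o)/(v − v_s).
f' = 32997 × (1458 − 1)/(1458 − 14) = 32997 × 1457/1444 ≈ 33294 Hz.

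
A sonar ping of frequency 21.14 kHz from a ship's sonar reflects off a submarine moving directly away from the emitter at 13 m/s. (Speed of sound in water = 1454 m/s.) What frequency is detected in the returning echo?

At the submarine (a moving observer), f₁ = f₀ · (v − u)/v = 21.14 × 1441/1454 ≈ 21.0 kHz.
The reflection then acts as a moving source: f₂ = f₁ · v/(v + u) ≈ 20.8 kHz.

20.8 kHz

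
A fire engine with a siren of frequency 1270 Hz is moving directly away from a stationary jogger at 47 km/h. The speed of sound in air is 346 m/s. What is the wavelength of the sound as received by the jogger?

47 km/h = 13.06 m/s.
Only the source moves, away from the listener, so f' = f · v/(v + v_s).
f' = 1270 × 346/(346 + 13.06) ≈ 1224 Hz.
λ' = v/f' = 346/1223.82 ≈ 28.3 cm.

28.3 cm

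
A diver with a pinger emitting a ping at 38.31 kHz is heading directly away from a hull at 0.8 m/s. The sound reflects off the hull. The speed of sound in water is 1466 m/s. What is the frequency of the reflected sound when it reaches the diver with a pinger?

38.3 kHz

The hull receives the sound from a moving source: f₁ = f₀ · v/(v + v_e) = 38.31 × 1466/1466.8 ≈ 38.3 kHz.
On the return leg the diver with a pinger is a moving observer: f₂ = f₁ · (v − v_e)/v = 38.3 × 1465.2/1466 ≈ 38.3 kHz.
Equivalently f₂ = f₀ · (v − v_e)/(v + v_e).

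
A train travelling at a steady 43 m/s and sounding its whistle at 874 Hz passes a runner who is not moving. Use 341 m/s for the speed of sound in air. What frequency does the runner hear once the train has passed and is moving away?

Receding: f₂ = f · v/(v + v_s) = 874 × 341/384 ≈ 776 Hz.

776 Hz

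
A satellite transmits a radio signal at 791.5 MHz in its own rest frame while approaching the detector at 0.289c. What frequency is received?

Relativistic Doppler for frequency: f' = f₀ · √((1 + β)/(1 − β)).
f' = 791.5 × √(1.2890/0.7110) = 791.5 × 1.34645 ≈ 1065.7 MHz.

1065.7 MHz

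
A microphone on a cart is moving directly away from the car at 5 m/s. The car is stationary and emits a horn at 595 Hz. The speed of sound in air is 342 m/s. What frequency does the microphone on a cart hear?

586 Hz

Moving observer, stationary source: f' = f · (v − v_o)/v.
f' = 595 × (342 − 5)/342 = 595 × 337/342 ≈ 586 Hz.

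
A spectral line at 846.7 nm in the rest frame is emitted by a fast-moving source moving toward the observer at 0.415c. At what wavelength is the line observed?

Relativistic Doppler for wavelength: λ' = λ₀ · √((1 − β)/(1 + β)).
λ' = 846.7 × √(0.5850/1.4150) = 846.7 × 0.64298 ≈ 544.4 nm.

544.4 nm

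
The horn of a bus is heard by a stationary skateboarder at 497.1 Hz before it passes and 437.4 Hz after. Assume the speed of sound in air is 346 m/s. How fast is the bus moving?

f₁/f₂ = (v + v_s)/(v − v_s), so v_s = v · (f₁ − f₂)/(f₁ + f₂).
v_s = 346 × (497.1 − 437.4)/(497.1 + 437.4) = 346 × 59.7/934.5 ≈ 22.1 m/s.

22.1 m/s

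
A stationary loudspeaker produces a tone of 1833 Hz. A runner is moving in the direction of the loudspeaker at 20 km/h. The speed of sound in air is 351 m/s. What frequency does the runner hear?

20 km/h = 5.556 m/s.
Moving observer, stationary source: f' = f · (v + v_o)/v.
f' = 1833 × (351 + 5.556)/351 = 1833 × 356.56/351 ≈ 1862 Hz.

1862 Hz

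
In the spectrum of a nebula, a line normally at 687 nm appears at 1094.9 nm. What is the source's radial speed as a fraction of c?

λ'/λ₀ = 1.5937 > 1 (redshift), so the source is receding.
λ'/λ₀ = √((1 + β)/(1 − β)) for a receding source ⇒ β = (r² − 1)/(r² + 1) with r = λ'/λ₀.
β = (2.5400 − 1)/(2.5400 + 1) ≈ 0.435.

0.435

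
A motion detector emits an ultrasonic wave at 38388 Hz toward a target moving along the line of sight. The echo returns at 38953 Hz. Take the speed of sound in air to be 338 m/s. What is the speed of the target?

Double Doppler shift off a moving reflector: f₂ = f₀ · (v + u)/(v − u) (u > 0 toward emitter).
Rearranging, u = v · (f₂ − f₀)/(f₂ + f₀) = 338 × 565/77341 ≈ 2.47 m/s.
So the target is moving at 2.47 m/s toward the emitter.

2.47 m/s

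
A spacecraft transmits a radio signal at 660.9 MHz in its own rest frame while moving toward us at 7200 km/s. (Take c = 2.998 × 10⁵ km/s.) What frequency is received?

β = v/c = 7200/299800 = 0.0240.
Relativistic Doppler for frequency: f' = f₀ · √((1 + β)/(1 − β)).
f' = 660.9 × √(1.0240/0.9760) = 660.9 × 1.02431 ≈ 677.0 MHz.

677.0 MHz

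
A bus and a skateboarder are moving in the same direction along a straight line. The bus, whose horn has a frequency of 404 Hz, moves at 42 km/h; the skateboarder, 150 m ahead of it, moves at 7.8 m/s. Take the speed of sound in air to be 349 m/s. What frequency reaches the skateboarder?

409 Hz

42 km/h = 11.67 m/s.
The skateboarder is ahead, so the bus is moving toward it while the skateboarder is moving away from the bus.
General Doppler shift: f' = f · (v − v_o)/(v − v_s).
f' = 404 × (349 − 7.8)/(349 − 11.67) = 404 × 341.2/337.33 ≈ 409 Hz.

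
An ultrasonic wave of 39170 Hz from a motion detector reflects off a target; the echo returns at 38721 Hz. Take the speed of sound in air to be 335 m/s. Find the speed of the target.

Double Doppler shift off a moving reflector: f₂ = f₀ · (v + u)/(v − u) (u > 0 toward emitter).
Rearranging, u = v · (f₂ − f₀)/(f₂ + f₀) = 335 × -449/77891 ≈ -1.93 m/s.
So the target is moving at 1.93 m/s away from the emitter.

1.93 m/s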